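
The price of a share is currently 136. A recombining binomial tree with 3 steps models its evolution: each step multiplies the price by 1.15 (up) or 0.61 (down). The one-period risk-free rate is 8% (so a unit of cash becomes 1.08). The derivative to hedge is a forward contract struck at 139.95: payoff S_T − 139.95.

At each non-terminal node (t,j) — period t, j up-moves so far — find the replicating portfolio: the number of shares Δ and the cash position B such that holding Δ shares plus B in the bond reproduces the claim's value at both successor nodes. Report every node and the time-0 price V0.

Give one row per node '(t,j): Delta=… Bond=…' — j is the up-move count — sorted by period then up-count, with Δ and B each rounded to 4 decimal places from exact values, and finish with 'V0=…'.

(0,0): Delta=1.0000 Bond=-111.0968
(1,0): Delta=1.0000 Bond=-119.9846
(1,1): Delta=1.0000 Bond=-119.9846
(2,0): Delta=1.0000 Bond=-129.5833
(2,1): Delta=1.0000 Bond=-129.5833
(2,2): Delta=1.0000 Bond=-129.5833
V0=24.9032

Risk-neutral probability p* = (R−d)/(u−d) = (1.08−0.61)/(1.15−0.61) = 0.8704.
Payoff layer (t=3): V(3,0)=-109.0806, V(3,1)=-81.7536, V(3,2)=-30.2354, V(3,3)=66.8890
(2,0): S=50.6056. Δ = (V_up−V_dn)/(S_up−S_dn) = (-81.7536−-109.0806)/(58.1964−30.8694) = 1.0000. V = [p*·-81.7536 + (1−p*)·-109.0806]/1.08 = -78.9777. B = V − Δ·S = -129.5833.
(2,1): S=95.4040. Δ = (V_up−V_dn)/(S_up−S_dn) = (-30.2354−-81.7536)/(109.7146−58.1964) = 1.0000. V = [p*·-30.2354 + (1−p*)·-81.7536]/1.08 = -34.1793. B = V − Δ·S = -129.5833.
(2,2): S=179.8600. Δ = (V_up−V_dn)/(S_up−S_dn) = (66.8890−-30.2354)/(206.8390−109.7146) = 1.0000. V = [p*·66.8890 + (1−p*)·-30.2354]/1.08 = 50.2767. B = V − Δ·S = -129.5833.
(1,0): S=82.9600. Δ = (V_up−V_dn)/(S_up−S_dn) = (-34.1793−-78.9777)/(95.4040−50.6056) = 1.0000. V = [p*·-34.1793 + (1−p*)·-78.9777]/1.08 = -37.0246. B = V − Δ·S = -119.9846.
(1,1): S=156.4000. Δ = (V_up−V_dn)/(S_up−S_dn) = (50.2767−-34.1793)/(179.8600−95.4040) = 1.0000. V = [p*·50.2767 + (1−p*)·-34.1793]/1.08 = 36.4154. B = V − Δ·S = -119.9846.
(0,0): S=136.0000. Δ = (V_up−V_dn)/(S_up−S_dn) = (36.4154−-37.0246)/(156.4000−82.9600) = 1.0000. V = [p*·36.4154 + (1−p*)·-37.0246]/1.08 = 24.9032. B = V − Δ·S = -111.0968.
Check: Δ(0,0)·S0 + B(0,0) = 24.9032 = V0.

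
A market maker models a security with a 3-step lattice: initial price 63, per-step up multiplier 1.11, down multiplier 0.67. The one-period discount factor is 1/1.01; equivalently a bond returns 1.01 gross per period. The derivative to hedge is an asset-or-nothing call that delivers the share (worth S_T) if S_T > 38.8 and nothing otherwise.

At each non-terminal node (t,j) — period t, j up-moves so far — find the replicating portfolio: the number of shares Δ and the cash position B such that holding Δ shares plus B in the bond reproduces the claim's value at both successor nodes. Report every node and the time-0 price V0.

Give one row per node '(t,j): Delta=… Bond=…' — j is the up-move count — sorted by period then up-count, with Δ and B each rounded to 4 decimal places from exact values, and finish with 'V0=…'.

Risk-neutral probability p* = (R−d)/(u−d) = (1.01−0.67)/(1.11−0.67) = 0.7727.
Terminal payoffs: V(3,0)=0.0000, V(3,1)=0.0000, V(3,2)=52.0069, V(3,3)=86.1608
Node (2,0) S=28.2807: V=(p*·0.0000+(1−p*)·0.0000)/1.01=0.0000; Δ=(0.0000−0.0000)/(31.3916−18.9481)=0.0000; B=V−Δ·S=0.0000
Node (2,1) S=46.8531: V=(p*·52.0069+(1−p*)·0.0000)/1.01=39.7893; Δ=(52.0069−0.0000)/(52.0069−31.3916)=2.5227; B=V−Δ·S=-78.4083
Node (2,2) S=77.6223: V=(p*·86.1608+(1−p*)·52.0069)/1.01=77.6223; Δ=(86.1608−52.0069)/(86.1608−52.0069)=1.0000; B=V−Δ·S=0.0000
Node (1,0) S=42.2100: V=(p*·39.7893+(1−p*)·0.0000)/1.01=30.4419; Δ=(39.7893−0.0000)/(46.8531−28.2807)=2.1424; B=V−Δ·S=-59.9884
Node (1,1) S=69.9300: V=(p*·77.6223+(1−p*)·39.7893)/1.01=68.3405; Δ=(77.6223−39.7893)/(77.6223−46.8531)=1.2296; B=V−Δ·S=-17.6436
Node (0,0) S=63.0000: V=(p*·68.3405+(1−p*)·30.4419)/1.01=59.1358; Δ=(68.3405−30.4419)/(69.9300−42.2100)=1.3672; B=V−Δ·S=-26.9975
Check: Δ(0,0)·S0 + B(0,0) = 59.1358 = V0.

(0,0): Delta=1.3672 Bond=-26.9975
(1,0): Delta=2.1424 Bond=-59.9884
(1,1): Delta=1.2296 Bond=-17.6436
(2,0): Delta=0.0000 Bond=0.0000
(2,1): Delta=2.5227 Bond=-78.4083
(2,2): Delta=1.0000 Bond=0.0000
V0=59.1358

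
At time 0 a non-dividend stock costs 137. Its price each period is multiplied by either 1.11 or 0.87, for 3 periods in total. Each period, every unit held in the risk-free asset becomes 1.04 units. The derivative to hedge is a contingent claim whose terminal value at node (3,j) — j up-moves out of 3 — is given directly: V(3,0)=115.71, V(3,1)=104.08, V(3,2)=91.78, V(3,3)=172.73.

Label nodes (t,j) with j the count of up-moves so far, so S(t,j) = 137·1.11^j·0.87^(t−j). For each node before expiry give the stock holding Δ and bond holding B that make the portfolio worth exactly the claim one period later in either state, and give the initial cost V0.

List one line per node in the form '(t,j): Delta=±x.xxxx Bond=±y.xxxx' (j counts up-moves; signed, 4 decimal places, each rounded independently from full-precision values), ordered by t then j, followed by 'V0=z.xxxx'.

(0,0): Delta=0.9713 Bond=-23.4016
(1,0): Delta=-0.4069 Bond=139.9327
(1,1): Delta=1.4161 Bond=-91.9784
(2,0): Delta=-0.4673 Bond=151.7969
(2,1): Delta=-0.3874 Bond=142.9495
(2,2): Delta=1.9982 Bond=-193.9075
V0=109.6725

The replicating-portfolio and risk-neutral prices coincide; use p* = (1.04−0.87)/(1.11−0.87) = 0.7083 for the latter.
Terminal payoffs: V(3,0)=115.7100, V(3,1)=104.0800, V(3,2)=91.7800, V(3,3)=172.7300
(2,0): S=103.6953. Δ = (V_up−V_dn)/(S_up−S_dn) = (104.0800−115.7100)/(115.1018−90.2149) = -0.4673. V = [p*·104.0800 + (1−p*)·115.7100]/1.04 = 103.3385. B = V − Δ·S = 151.7969.
(2,1): S=132.3009. Δ = (V_up−V_dn)/(S_up−S_dn) = (91.7800−104.0800)/(146.8540−115.1018) = -0.3874. V = [p*·91.7800 + (1−p*)·104.0800]/1.04 = 91.6995. B = V − Δ·S = 142.9495.
(2,2): S=168.7977. Δ = (V_up−V_dn)/(S_up−S_dn) = (172.7300−91.7800)/(187.3654−146.8540) = 1.9982. V = [p*·172.7300 + (1−p*)·91.7800]/1.04 = 143.3842. B = V − Δ·S = -193.9075.
(1,0): S=119.1900. Δ = (V_up−V_dn)/(S_up−S_dn) = (91.6995−103.3385)/(132.3009−103.6953) = -0.4069. V = [p*·91.6995 + (1−p*)·103.3385]/1.04 = 91.4368. B = V − Δ·S = 139.9327.
(1,1): S=152.0700. Δ = (V_up−V_dn)/(S_up−S_dn) = (143.3842−91.6995)/(168.7977−132.3009) = 1.4161. V = [p*·143.3842 + (1−p*)·91.6995]/1.04 = 123.3745. B = V − Δ·S = -91.9784.
(0,0): S=137.0000. Δ = (V_up−V_dn)/(S_up−S_dn) = (123.3745−91.4368)/(152.0700−119.1900) = 0.9713. V = [p*·123.3745 + (1−p*)·91.4368]/1.04 = 109.6725. B = V − Δ·S = -23.4016.
Root portfolio cost Δ·137+B reproduces V0=109.6725.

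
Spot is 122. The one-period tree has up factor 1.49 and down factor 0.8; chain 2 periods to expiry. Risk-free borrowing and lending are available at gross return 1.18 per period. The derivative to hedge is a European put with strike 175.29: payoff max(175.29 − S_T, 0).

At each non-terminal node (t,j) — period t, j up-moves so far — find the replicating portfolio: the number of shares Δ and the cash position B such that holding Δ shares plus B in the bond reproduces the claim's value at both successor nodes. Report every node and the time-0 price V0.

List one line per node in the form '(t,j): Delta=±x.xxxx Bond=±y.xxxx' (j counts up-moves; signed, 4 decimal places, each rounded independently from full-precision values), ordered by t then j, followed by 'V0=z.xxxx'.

(0,0): Delta=-0.4702 Bond=82.0680
(1,0): Delta=-1.0000 Bond=148.5508
(1,1): Delta=-0.2381 Bond=54.6553
V0=24.7063

No-arbitrage ⇒ martingale measure with p* = (R−d)/(u−d) = 0.5507.
At expiry t=2: V(2,0)=97.2100, V(2,1)=29.8660, V(2,2)=0.0000
Node (1,0) S=97.6000: V=(p*·29.8660+(1−p*)·97.2100)/1.18=50.9508; Δ=(29.8660−97.2100)/(145.4240−78.0800)=-1.0000; B=V−Δ·S=148.5508
Node (1,1) S=181.7800: V=(p*·0.0000+(1−p*)·29.8660)/1.18=11.3712; Δ=(0.0000−29.8660)/(270.8522−145.4240)=-0.2381; B=V−Δ·S=54.6553
Node (0,0) S=122.0000: V=(p*·11.3712+(1−p*)·50.9508)/1.18=24.7063; Δ=(11.3712−50.9508)/(181.7800−97.6000)=-0.4702; B=V−Δ·S=82.0680
The time-0 hedge costs 24.7063, which is the no-arbitrage price.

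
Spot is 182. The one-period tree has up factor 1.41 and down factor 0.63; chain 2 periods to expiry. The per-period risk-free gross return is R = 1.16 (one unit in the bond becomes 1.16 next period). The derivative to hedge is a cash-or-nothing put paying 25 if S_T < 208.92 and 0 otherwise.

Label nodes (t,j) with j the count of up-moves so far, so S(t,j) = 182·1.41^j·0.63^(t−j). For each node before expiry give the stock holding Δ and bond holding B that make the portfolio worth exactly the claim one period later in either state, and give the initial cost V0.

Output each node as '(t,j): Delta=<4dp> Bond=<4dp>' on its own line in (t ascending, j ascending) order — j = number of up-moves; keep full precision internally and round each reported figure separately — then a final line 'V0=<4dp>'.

(0,0): Delta=-0.1032 Bond=28.7756
(1,0): Delta=0.0000 Bond=21.5517
(1,1): Delta=-0.1249 Bond=38.9589
V0=10.0011

No-arbitrage ⇒ martingale measure with p* = (R−d)/(u−d) = 0.6795.
Terminal payoffs: V(2,0)=25.0000, V(2,1)=25.0000, V(2,2)=0.0000
  t=1,j=0: stock 114.6600 → up 161.6706 (V=25.0000), down 72.2358 (V=25.0000). Price 21.5517; hedge Δ=0.0000, bond B=21.5517.
  t=1,j=1: stock 256.6200 → up 361.8342 (V=0.0000), down 161.6706 (V=25.0000). Price 6.9076; hedge Δ=-0.1249, bond B=38.9589.
  t=0,j=0: stock 182.0000 → up 256.6200 (V=6.9076), down 114.6600 (V=21.5517). Price 10.0011; hedge Δ=-0.1032, bond B=28.7756.
Check: Δ(0,0)·S0 + B(0,0) = 10.0011 = V0.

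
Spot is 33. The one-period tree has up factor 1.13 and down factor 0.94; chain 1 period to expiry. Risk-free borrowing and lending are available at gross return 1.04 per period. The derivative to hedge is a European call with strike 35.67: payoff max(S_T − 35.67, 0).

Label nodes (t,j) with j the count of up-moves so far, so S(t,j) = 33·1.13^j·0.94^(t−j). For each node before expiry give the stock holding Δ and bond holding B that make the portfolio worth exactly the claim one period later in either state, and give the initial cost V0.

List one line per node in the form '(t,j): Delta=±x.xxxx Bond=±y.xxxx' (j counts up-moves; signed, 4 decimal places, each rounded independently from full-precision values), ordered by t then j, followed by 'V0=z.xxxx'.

Since d<R<u, set p* = (R−d)/(u−d) = 0.5263; price each node as the discounted p*-expectation of its children.
Payoff layer (t=1): V(1,0)=0.0000, V(1,1)=1.6200
  t=0,j=0: stock 33.0000 → up 37.2900 (V=1.6200), down 31.0200 (V=0.0000). Price 0.8198; hedge Δ=0.2584, bond B=-7.7065.
Each (Δ,B) replicates both successor values, so the strategy is self-financing and V0 is arbitrage-free.

(0,0): Delta=0.2584 Bond=-7.7065
V0=0.8198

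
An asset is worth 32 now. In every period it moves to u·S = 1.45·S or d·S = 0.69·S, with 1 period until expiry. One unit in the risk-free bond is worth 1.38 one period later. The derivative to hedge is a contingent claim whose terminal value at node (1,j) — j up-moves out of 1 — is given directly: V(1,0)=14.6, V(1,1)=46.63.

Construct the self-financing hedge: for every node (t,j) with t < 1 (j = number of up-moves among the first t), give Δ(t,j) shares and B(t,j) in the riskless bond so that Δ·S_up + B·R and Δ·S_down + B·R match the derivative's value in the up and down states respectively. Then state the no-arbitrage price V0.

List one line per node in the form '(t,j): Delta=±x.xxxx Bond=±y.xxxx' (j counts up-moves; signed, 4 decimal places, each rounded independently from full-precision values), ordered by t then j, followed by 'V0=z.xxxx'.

The replicating-portfolio and risk-neutral prices coincide; use p* = (1.38−0.69)/(1.45−0.69) = 0.9079 for the latter.
Payoff layer (t=1): V(1,0)=14.6000, V(1,1)=46.6300
(0,0): S=32.0000. Δ = (V_up−V_dn)/(S_up−S_dn) = (46.6300−14.6000)/(46.4000−22.0800) = 1.3170. V = [p*·46.6300 + (1−p*)·14.6000]/1.38 = 31.6521. B = V − Δ·S = -10.4927.
The time-0 hedge costs 31.6521, which is the no-arbitrage price.

(0,0): Delta=1.3170 Bond=-10.4927
V0=31.6521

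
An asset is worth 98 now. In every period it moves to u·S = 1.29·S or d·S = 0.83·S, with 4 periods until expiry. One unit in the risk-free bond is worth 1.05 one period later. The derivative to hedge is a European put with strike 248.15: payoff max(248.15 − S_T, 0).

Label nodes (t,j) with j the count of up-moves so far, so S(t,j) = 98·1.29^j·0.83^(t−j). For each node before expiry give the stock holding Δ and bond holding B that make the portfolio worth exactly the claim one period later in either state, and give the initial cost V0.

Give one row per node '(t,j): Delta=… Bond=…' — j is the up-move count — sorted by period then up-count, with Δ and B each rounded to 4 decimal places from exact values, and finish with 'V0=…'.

(0,0): Delta=-0.9513 Bond=200.3806
(1,0): Delta=-1.0000 Bond=214.3613
(1,1): Delta=-0.9171 Bond=206.0778
(2,0): Delta=-1.0000 Bond=225.0794
(2,1): Delta=-1.0000 Bond=225.0794
(2,2): Delta=-0.8589 Bond=206.8933
(3,0): Delta=-1.0000 Bond=236.3333
(3,1): Delta=-1.0000 Bond=236.3333
(3,2): Delta=-1.0000 Bond=236.3333
(3,3): Delta=-0.7599 Bond=196.4067
V0=107.1537

The replicating-portfolio and risk-neutral prices coincide; use p* = (1.05−0.83)/(1.29−0.83) = 0.4783 for the latter.
Terminal values V(4,·): V(4,0)=201.6408, V(4,1)=175.8647, V(4,2)=135.8029, V(4,3)=73.5383, V(4,4)=0.0000
  t=3,j=0: stock 56.0351 → up 72.2853 (V=175.8647), down 46.5092 (V=201.6408). Price 180.2982; hedge Δ=-1.0000, bond B=236.3333.
  t=3,j=1: stock 87.0907 → up 112.3471 (V=135.8029), down 72.2853 (V=175.8647). Price 149.2426; hedge Δ=-1.0000, bond B=236.3333.
  t=3,j=2: stock 135.3579 → up 174.6117 (V=73.5383), down 112.3471 (V=135.8029). Price 100.9754; hedge Δ=-1.0000, bond B=236.3333.
  t=3,j=3: stock 210.3755 → up 271.3844 (V=0.0000), down 174.6117 (V=73.5383). Price 36.5408; hedge Δ=-0.7599, bond B=196.4067.
  t=2,j=0: stock 67.5122 → up 87.0907 (V=149.2426), down 56.0351 (V=180.2982). Price 157.5672; hedge Δ=-1.0000, bond B=225.0794.
  t=2,j=1: stock 104.9286 → up 135.3579 (V=100.9754), down 87.0907 (V=149.2426). Price 120.1508; hedge Δ=-1.0000, bond B=225.0794.
  t=2,j=2: stock 163.0818 → up 210.3755 (V=36.5408), down 135.3579 (V=100.9754). Price 66.8180; hedge Δ=-0.8589, bond B=206.8933.
  t=1,j=0: stock 81.3400 → up 104.9286 (V=120.1508), down 67.5122 (V=157.5672). Price 133.0213; hedge Δ=-1.0000, bond B=214.3613.
  t=1,j=1: stock 126.4200 → up 163.0818 (V=66.8180), down 104.9286 (V=120.1508). Price 90.1369; hedge Δ=-0.9171, bond B=206.0778.
  t=0,j=0: stock 98.0000 → up 126.4200 (V=90.1369), down 81.3400 (V=133.0213). Price 107.1537; hedge Δ=-0.9513, bond B=200.3806.
Self-financing check: at every node Δ·S+B equals the discounted successor values.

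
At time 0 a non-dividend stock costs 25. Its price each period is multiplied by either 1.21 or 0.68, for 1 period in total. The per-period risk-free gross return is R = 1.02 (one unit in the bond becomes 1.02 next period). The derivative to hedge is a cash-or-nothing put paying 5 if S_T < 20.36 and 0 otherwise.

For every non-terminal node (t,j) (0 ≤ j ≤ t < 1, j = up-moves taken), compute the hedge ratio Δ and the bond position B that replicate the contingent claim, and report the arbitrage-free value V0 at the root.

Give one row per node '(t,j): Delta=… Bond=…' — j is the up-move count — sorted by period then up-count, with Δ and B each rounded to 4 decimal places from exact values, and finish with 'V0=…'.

Risk-neutral probability p* = (R−d)/(u−d) = (1.02−0.68)/(1.21−0.68) = 0.6415.
At expiry t=1: V(1,0)=5.0000, V(1,1)=0.0000
Node (0,0) S=25.0000: V=(p*·0.0000+(1−p*)·5.0000)/1.02=1.7573; Δ=(0.0000−5.0000)/(30.2500−17.0000)=-0.3774; B=V−Δ·S=11.1913
The time-0 hedge costs 1.7573, which is the no-arbitrage price.

(0,0): Delta=-0.3774 Bond=11.1913
V0=1.7573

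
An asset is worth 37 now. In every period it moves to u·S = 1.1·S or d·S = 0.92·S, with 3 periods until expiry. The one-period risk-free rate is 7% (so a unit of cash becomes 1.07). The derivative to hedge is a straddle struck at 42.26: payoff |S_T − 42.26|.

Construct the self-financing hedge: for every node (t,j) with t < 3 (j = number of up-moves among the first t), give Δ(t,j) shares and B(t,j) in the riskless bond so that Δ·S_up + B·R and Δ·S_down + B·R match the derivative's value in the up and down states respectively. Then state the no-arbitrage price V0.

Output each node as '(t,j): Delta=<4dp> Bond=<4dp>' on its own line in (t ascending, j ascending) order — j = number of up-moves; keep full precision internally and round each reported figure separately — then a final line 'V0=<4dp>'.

Risk-neutral probability p* = (R−d)/(u−d) = (1.07−0.92)/(1.1−0.92) = 0.8333.
Terminal payoffs: V(3,0)=13.4485, V(3,1)=7.8115, V(3,2)=1.0716, V(3,3)=6.9870
Node (2,0) S=31.3168: V=(p*·7.8115+(1−p*)·13.4485)/1.07=8.1785; Δ=(7.8115−13.4485)/(34.4485−28.8115)=-1.0000; B=V−Δ·S=39.4953
Node (2,1) S=37.4440: V=(p*·1.0716+(1−p*)·7.8115)/1.07=2.0513; Δ=(1.0716−7.8115)/(41.1884−34.4485)=-1.0000; B=V−Δ·S=39.4953
Node (2,2) S=44.7700: V=(p*·6.9870+(1−p*)·1.0716)/1.07=5.6085; Δ=(6.9870−1.0716)/(49.2470−41.1884)=0.7340; B=V−Δ·S=-27.2548
Node (1,0) S=34.0400: V=(p*·2.0513+(1−p*)·8.1785)/1.07=2.8715; Δ=(2.0513−8.1785)/(37.4440−31.3168)=-1.0000; B=V−Δ·S=36.9115
Node (1,1) S=40.7000: V=(p*·5.6085+(1−p*)·2.0513)/1.07=4.6875; Δ=(5.6085−2.0513)/(44.7700−37.4440)=0.4856; B=V−Δ·S=-15.0746
Node (0,0) S=37.0000: V=(p*·4.6875+(1−p*)·2.8715)/1.07=4.0980; Δ=(4.6875−2.8715)/(40.7000−34.0400)=0.2727; B=V−Δ·S=-5.9909
Each (Δ,B) replicates both successor values, so the strategy is self-financing and V0 is arbitrage-free.

(0,0): Delta=0.2727 Bond=-5.9909
(1,0): Delta=-1.0000 Bond=36.9115
(1,1): Delta=0.4856 Bond=-15.0746
(2,0): Delta=-1.0000 Bond=39.4953
(2,1): Delta=-1.0000 Bond=39.4953
(2,2): Delta=0.7340 Bond=-27.2548
V0=4.0980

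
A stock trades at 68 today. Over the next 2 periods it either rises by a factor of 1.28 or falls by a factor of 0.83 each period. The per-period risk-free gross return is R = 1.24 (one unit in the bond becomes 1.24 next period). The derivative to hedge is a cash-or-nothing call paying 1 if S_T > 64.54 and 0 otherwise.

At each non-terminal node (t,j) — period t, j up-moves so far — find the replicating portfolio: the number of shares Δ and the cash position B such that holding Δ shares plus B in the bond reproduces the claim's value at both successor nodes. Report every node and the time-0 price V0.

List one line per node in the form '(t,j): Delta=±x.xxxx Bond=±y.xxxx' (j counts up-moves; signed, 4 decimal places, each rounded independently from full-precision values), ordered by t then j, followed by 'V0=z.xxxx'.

(0,0): Delta=0.0023 Bond=0.4859
(1,0): Delta=0.0394 Bond=-1.4875
(1,1): Delta=0.0000 Bond=0.8065
V0=0.6452

The replicating-portfolio and risk-neutral prices coincide; use p* = (1.24−0.83)/(1.28−0.83) = 0.9111 for the latter.
Payoff layer (t=2): V(2,0)=0.0000, V(2,1)=1.0000, V(2,2)=1.0000
(1,0): S=56.4400. Δ = (V_up−V_dn)/(S_up−S_dn) = (1.0000−0.0000)/(72.2432−46.8452) = 0.0394. V = [p*·1.0000 + (1−p*)·0.0000]/1.24 = 0.7348. B = V − Δ·S = -1.4875.
(1,1): S=87.0400. Δ = (V_up−V_dn)/(S_up−S_dn) = (1.0000−1.0000)/(111.4112−72.2432) = 0.0000. V = [p*·1.0000 + (1−p*)·1.0000]/1.24 = 0.8065. B = V − Δ·S = 0.8065.
(0,0): S=68.0000. Δ = (V_up−V_dn)/(S_up−S_dn) = (0.8065−0.7348)/(87.0400−56.4400) = 0.0023. V = [p*·0.8065 + (1−p*)·0.7348]/1.24 = 0.6452. B = V − Δ·S = 0.4859.
Self-financing check: at every node Δ·S+B equals the discounted successor values.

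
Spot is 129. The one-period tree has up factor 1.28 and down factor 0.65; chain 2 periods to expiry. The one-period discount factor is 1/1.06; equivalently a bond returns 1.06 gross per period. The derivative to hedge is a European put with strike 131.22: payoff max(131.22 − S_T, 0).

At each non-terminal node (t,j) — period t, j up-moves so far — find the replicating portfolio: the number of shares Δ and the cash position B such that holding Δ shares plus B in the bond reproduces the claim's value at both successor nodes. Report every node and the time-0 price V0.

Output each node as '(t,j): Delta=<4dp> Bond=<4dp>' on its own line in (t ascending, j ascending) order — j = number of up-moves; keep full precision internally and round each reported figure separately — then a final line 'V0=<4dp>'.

(0,0): Delta=-0.3946 Bond=68.8982
(1,0): Delta=-1.0000 Bond=123.7925
(1,1): Delta=-0.2297 Bond=45.7948
V0=17.9911

Risk-neutral probability p* = (R−d)/(u−d) = (1.06−0.65)/(1.28−0.65) = 0.6508.
Payoff layer (t=2): V(2,0)=76.7175, V(2,1)=23.8920, V(2,2)=0.0000
  t=1,j=0: stock 83.8500 → up 107.3280 (V=23.8920), down 54.5025 (V=76.7175). Price 39.9425; hedge Δ=-1.0000, bond B=123.7925.
  t=1,j=1: stock 165.1200 → up 211.3536 (V=0.0000), down 107.3280 (V=23.8920). Price 7.8710; hedge Δ=-0.2297, bond B=45.7948.
  t=0,j=0: stock 129.0000 → up 165.1200 (V=7.8710), down 83.8500 (V=39.9425). Price 17.9911; hedge Δ=-0.3946, bond B=68.8982.
Self-financing check: at every node Δ·S+B equals the discounted successor values.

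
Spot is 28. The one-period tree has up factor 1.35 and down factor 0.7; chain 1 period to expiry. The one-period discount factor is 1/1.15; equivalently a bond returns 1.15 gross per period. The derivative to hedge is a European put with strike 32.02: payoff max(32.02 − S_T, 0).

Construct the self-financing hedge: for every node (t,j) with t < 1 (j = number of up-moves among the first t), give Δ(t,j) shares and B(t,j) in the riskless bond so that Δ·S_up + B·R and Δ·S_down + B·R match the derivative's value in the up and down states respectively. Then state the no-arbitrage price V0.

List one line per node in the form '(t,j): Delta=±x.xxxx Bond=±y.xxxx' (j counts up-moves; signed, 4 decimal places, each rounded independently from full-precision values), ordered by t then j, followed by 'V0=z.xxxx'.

Risk-neutral probability p* = (R−d)/(u−d) = (1.15−0.7)/(1.35−0.7) = 0.6923.
Terminal payoffs: V(1,0)=12.4200, V(1,1)=0.0000
Node (0,0) S=28.0000: V=(p*·0.0000+(1−p*)·12.4200)/1.15=3.3231; Δ=(0.0000−12.4200)/(37.8000−19.6000)=-0.6824; B=V−Δ·S=22.4308
The time-0 hedge costs 3.3231, which is the no-arbitrage price.

(0,0): Delta=-0.6824 Bond=22.4308
V0=3.3231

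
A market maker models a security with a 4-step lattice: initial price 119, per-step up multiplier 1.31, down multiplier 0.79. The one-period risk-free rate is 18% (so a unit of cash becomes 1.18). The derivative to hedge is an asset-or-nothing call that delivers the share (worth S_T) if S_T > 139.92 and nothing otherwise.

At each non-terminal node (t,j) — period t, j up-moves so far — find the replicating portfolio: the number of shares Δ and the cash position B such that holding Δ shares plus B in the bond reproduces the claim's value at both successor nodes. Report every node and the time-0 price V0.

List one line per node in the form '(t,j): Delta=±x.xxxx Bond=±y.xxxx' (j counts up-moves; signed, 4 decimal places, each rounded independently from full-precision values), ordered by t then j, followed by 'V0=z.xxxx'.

Since d<R<u, set p* = (R−d)/(u−d) = 0.7500; price each node as the discounted p*-expectation of its children.
Terminal values V(4,·): V(4,0)=0.0000, V(4,1)=0.0000, V(4,2)=0.0000, V(4,3)=211.3430, V(4,4)=350.4549
(3,0): S=58.6716. Δ = (V_up−V_dn)/(S_up−S_dn) = (0.0000−0.0000)/(76.8598−46.3506) = 0.0000. V = [p*·0.0000 + (1−p*)·0.0000]/1.18 = 0.0000. B = V − Δ·S = 0.0000.
(3,1): S=97.2909. Δ = (V_up−V_dn)/(S_up−S_dn) = (0.0000−0.0000)/(127.4511−76.8598) = 0.0000. V = [p*·0.0000 + (1−p*)·0.0000]/1.18 = 0.0000. B = V − Δ·S = 0.0000.
(3,2): S=161.3306. Δ = (V_up−V_dn)/(S_up−S_dn) = (211.3430−0.0000)/(211.3430−127.4511) = 2.5192. V = [p*·211.3430 + (1−p*)·0.0000]/1.18 = 134.3282. B = V − Δ·S = -272.1007.
(3,3): S=267.5228. Δ = (V_up−V_dn)/(S_up−S_dn) = (350.4549−211.3430)/(350.4549−211.3430) = 1.0000. V = [p*·350.4549 + (1−p*)·211.3430]/1.18 = 267.5228. B = V − Δ·S = 0.0000.
(2,0): S=74.2679. Δ = (V_up−V_dn)/(S_up−S_dn) = (0.0000−0.0000)/(97.2909−58.6716) = 0.0000. V = [p*·0.0000 + (1−p*)·0.0000]/1.18 = 0.0000. B = V − Δ·S = 0.0000.
(2,1): S=123.1531. Δ = (V_up−V_dn)/(S_up−S_dn) = (134.3282−0.0000)/(161.3306−97.2909) = 2.0976. V = [p*·134.3282 + (1−p*)·0.0000]/1.18 = 85.3781. B = V − Δ·S = -172.9454.
(2,2): S=204.2159. Δ = (V_up−V_dn)/(S_up−S_dn) = (267.5228−134.3282)/(267.5228−161.3306) = 1.2543. V = [p*·267.5228 + (1−p*)·134.3282]/1.18 = 198.4951. B = V − Δ·S = -57.6485.
(1,0): S=94.0100. Δ = (V_up−V_dn)/(S_up−S_dn) = (85.3781−0.0000)/(123.1531−74.2679) = 1.7465. V = [p*·85.3781 + (1−p*)·0.0000]/1.18 = 54.2657. B = V − Δ·S = -109.9229.
(1,1): S=155.8900. Δ = (V_up−V_dn)/(S_up−S_dn) = (198.4951−85.3781)/(204.2159−123.1531) = 1.3954. V = [p*·198.4951 + (1−p*)·85.3781]/1.18 = 144.2507. B = V − Δ·S = -73.2819.
(0,0): S=119.0000. Δ = (V_up−V_dn)/(S_up−S_dn) = (144.2507−54.2657)/(155.8900−94.0100) = 1.4542. V = [p*·144.2507 + (1−p*)·54.2657]/1.18 = 103.1817. B = V − Δ·S = -69.8663.
Check: Δ(0,0)·S0 + B(0,0) = 103.1817 = V0.

(0,0): Delta=1.4542 Bond=-69.8663
(1,0): Delta=1.7465 Bond=-109.9229
(1,1): Delta=1.3954 Bond=-73.2819
(2,0): Delta=0.0000 Bond=0.0000
(2,1): Delta=2.0976 Bond=-172.9454
(2,2): Delta=1.2543 Bond=-57.6485
(3,0): Delta=0.0000 Bond=0.0000
(3,1): Delta=0.0000 Bond=0.0000
(3,2): Delta=2.5192 Bond=-272.1007
(3,3): Delta=1.0000 Bond=0.0000
V0=103.1817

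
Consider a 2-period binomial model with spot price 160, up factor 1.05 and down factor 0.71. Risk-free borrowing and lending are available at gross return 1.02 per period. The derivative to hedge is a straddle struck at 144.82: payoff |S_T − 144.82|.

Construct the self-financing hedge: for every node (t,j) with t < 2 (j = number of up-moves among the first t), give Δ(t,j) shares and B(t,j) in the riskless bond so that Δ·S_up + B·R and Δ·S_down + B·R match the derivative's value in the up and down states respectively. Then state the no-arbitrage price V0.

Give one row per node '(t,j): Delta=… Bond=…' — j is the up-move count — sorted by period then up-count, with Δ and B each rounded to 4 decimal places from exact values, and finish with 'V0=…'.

No-arbitrage ⇒ martingale measure with p* = (R−d)/(u−d) = 0.9118.
Terminal values V(2,·): V(2,0)=64.1640, V(2,1)=25.5400, V(2,2)=31.5800
(1,0): S=113.6000. Δ = (V_up−V_dn)/(S_up−S_dn) = (25.5400−64.1640)/(119.2800−80.6560) = -1.0000. V = [p*·25.5400 + (1−p*)·64.1640]/1.02 = 28.3804. B = V − Δ·S = 141.9804.
(1,1): S=168.0000. Δ = (V_up−V_dn)/(S_up−S_dn) = (31.5800−25.5400)/(176.4000−119.2800) = 0.1057. V = [p*·31.5800 + (1−p*)·25.5400]/1.02 = 30.4383. B = V − Δ·S = 12.6736.
(0,0): S=160.0000. Δ = (V_up−V_dn)/(S_up−S_dn) = (30.4383−28.3804)/(168.0000−113.6000) = 0.0378. V = [p*·30.4383 + (1−p*)·28.3804]/1.02 = 29.6634. B = V − Δ·S = 23.6108.
Root portfolio cost Δ·160+B reproduces V0=29.6634.

(0,0): Delta=0.0378 Bond=23.6108
(1,0): Delta=-1.0000 Bond=141.9804
(1,1): Delta=0.1057 Bond=12.6736
V0=29.6634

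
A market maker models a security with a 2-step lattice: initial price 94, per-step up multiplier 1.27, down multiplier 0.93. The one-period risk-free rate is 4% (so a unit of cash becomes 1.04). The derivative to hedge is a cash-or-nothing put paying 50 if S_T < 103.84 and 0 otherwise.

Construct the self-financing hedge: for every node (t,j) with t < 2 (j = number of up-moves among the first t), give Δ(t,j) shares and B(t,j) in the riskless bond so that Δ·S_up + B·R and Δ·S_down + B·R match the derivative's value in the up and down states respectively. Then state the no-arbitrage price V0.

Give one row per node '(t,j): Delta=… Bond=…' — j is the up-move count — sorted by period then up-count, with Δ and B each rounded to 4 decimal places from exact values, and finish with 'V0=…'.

(0,0): Delta=-1.0176 Bond=116.8092
(1,0): Delta=-1.6822 Bond=179.5814
(1,1): Delta=0.0000 Bond=0.0000
V0=21.1544

Risk-neutral probability p* = (R−d)/(u−d) = (1.04−0.93)/(1.27−0.93) = 0.3235.
Terminal values V(2,·): V(2,0)=50.0000, V(2,1)=0.0000, V(2,2)=0.0000
  t=1,j=0: stock 87.4200 → up 111.0234 (V=0.0000), down 81.3006 (V=50.0000). Price 32.5226; hedge Δ=-1.6822, bond B=179.5814.
  t=1,j=1: stock 119.3800 → up 151.6126 (V=0.0000), down 111.0234 (V=0.0000). Price 0.0000; hedge Δ=0.0000, bond B=0.0000.
  t=0,j=0: stock 94.0000 → up 119.3800 (V=0.0000), down 87.4200 (V=32.5226). Price 21.1544; hedge Δ=-1.0176, bond B=116.8092.
Check: Δ(0,0)·S0 + B(0,0) = 21.1544 = V0.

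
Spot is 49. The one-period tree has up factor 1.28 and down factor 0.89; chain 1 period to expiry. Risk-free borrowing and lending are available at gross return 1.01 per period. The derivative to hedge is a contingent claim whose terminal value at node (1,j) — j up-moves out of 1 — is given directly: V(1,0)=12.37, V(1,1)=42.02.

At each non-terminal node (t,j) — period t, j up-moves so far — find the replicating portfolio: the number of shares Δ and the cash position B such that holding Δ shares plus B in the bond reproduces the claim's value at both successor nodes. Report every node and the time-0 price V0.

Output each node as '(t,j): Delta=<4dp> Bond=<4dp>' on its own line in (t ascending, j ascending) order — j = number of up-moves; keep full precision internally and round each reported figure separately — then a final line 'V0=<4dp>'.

Risk-neutral probability p* = (R−d)/(u−d) = (1.01−0.89)/(1.28−0.89) = 0.3077.
At expiry t=1: V(1,0)=12.3700, V(1,1)=42.0200
  t=0,j=0: stock 49.0000 → up 62.7200 (V=42.0200), down 43.6100 (V=12.3700). Price 21.2803; hedge Δ=1.5515, bond B=-54.7454.
Check: Δ(0,0)·S0 + B(0,0) = 21.2803 = V0.

(0,0): Delta=1.5515 Bond=-54.7454
V0=21.2803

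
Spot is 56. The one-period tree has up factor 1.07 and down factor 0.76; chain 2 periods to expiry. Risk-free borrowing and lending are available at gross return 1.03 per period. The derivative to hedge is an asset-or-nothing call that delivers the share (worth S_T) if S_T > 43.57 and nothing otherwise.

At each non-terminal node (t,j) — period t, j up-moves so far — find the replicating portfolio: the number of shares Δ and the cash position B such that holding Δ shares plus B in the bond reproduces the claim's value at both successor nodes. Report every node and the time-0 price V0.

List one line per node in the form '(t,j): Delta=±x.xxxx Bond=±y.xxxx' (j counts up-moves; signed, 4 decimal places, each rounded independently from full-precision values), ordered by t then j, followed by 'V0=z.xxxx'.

(0,0): Delta=1.2334 Bond=-13.5788
(1,0): Delta=3.4516 Bond=-108.3927
(1,1): Delta=1.0000 Bond=0.0000
V0=55.4924

Since d<R<u, set p* = (R−d)/(u−d) = 0.8710; price each node as the discounted p*-expectation of its children.
Payoff layer (t=2): V(2,0)=0.0000, V(2,1)=45.5392, V(2,2)=64.1144
(1,0): S=42.5600. Δ = (V_up−V_dn)/(S_up−S_dn) = (45.5392−0.0000)/(45.5392−32.3456) = 3.4516. V = [p*·45.5392 + (1−p*)·0.0000]/1.03 = 38.5079. B = V − Δ·S = -108.3927.
(1,1): S=59.9200. Δ = (V_up−V_dn)/(S_up−S_dn) = (64.1144−45.5392)/(64.1144−45.5392) = 1.0000. V = [p*·64.1144 + (1−p*)·45.5392]/1.03 = 59.9200. B = V − Δ·S = 0.0000.
(0,0): S=56.0000. Δ = (V_up−V_dn)/(S_up−S_dn) = (59.9200−38.5079)/(59.9200−42.5600) = 1.2334. V = [p*·59.9200 + (1−p*)·38.5079]/1.03 = 55.4924. B = V − Δ·S = -13.5788.
The time-0 hedge costs 55.4924, which is the no-arbitrage price.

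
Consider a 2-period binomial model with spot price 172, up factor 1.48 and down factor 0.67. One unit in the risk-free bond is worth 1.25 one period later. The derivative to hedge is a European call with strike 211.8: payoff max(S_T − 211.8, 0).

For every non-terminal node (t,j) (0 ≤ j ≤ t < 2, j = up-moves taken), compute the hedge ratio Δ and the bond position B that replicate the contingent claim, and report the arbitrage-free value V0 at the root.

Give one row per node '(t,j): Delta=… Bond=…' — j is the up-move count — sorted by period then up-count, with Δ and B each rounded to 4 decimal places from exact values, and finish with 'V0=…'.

Under the risk-neutral measure, an up-move has probability p* = (R−d)/(u−d) = 0.7160 and values discount at R = 1.25.
At expiry t=2: V(2,0)=0.0000, V(2,1)=0.0000, V(2,2)=164.9488
Node (1,0) S=115.2400: V=(p*·0.0000+(1−p*)·0.0000)/1.25=0.0000; Δ=(0.0000−0.0000)/(170.5552−77.2108)=0.0000; B=V−Δ·S=0.0000
Node (1,1) S=254.5600: V=(p*·164.9488+(1−p*)·0.0000)/1.25=94.4892; Δ=(164.9488−0.0000)/(376.7488−170.5552)=0.8000; B=V−Δ·S=-109.1513
Node (0,0) S=172.0000: V=(p*·94.4892+(1−p*)·0.0000)/1.25=54.1271; Δ=(94.4892−0.0000)/(254.5600−115.2400)=0.6782; B=V−Δ·S=-62.5262
The time-0 hedge costs 54.1271, which is the no-arbitrage price.

(0,0): Delta=0.6782 Bond=-62.5262
(1,0): Delta=0.0000 Bond=0.0000
(1,1): Delta=0.8000 Bond=-109.1513
V0=54.1271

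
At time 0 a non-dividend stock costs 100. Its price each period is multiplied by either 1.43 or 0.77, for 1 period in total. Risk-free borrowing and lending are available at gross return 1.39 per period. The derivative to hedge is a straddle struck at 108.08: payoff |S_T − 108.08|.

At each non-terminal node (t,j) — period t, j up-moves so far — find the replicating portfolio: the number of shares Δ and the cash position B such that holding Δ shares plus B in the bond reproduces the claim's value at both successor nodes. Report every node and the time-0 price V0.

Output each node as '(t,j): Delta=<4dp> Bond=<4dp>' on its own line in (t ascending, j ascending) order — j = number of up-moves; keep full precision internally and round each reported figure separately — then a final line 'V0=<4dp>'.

(0,0): Delta=0.0582 Bond=19.1367
V0=24.9549

No-arbitrage ⇒ martingale measure with p* = (R−d)/(u−d) = 0.9394.
Terminal payoffs: V(1,0)=31.0800, V(1,1)=34.9200
(0,0): S=100.0000. Δ = (V_up−V_dn)/(S_up−S_dn) = (34.9200−31.0800)/(143.0000−77.0000) = 0.0582. V = [p*·34.9200 + (1−p*)·31.0800]/1.39 = 24.9549. B = V − Δ·S = 19.1367.
The time-0 hedge costs 24.9549, which is the no-arbitrage price.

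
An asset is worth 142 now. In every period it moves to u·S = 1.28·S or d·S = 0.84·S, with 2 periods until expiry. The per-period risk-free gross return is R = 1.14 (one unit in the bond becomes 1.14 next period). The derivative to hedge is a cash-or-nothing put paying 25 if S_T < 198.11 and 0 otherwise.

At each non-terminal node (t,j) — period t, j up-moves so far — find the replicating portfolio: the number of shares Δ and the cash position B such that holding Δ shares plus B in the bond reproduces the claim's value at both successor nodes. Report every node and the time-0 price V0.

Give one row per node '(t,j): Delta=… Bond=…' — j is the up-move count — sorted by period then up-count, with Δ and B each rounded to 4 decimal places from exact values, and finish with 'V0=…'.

No-arbitrage ⇒ martingale measure with p* = (R−d)/(u−d) = 0.6818.
Terminal values V(2,·): V(2,0)=25.0000, V(2,1)=25.0000, V(2,2)=0.0000
(1,0): S=119.2800. Δ = (V_up−V_dn)/(S_up−S_dn) = (25.0000−25.0000)/(152.6784−100.1952) = 0.0000. V = [p*·25.0000 + (1−p*)·25.0000]/1.14 = 21.9298. B = V − Δ·S = 21.9298.
(1,1): S=181.7600. Δ = (V_up−V_dn)/(S_up−S_dn) = (0.0000−25.0000)/(232.6528−152.6784) = -0.3126. V = [p*·0.0000 + (1−p*)·25.0000]/1.14 = 6.9777. B = V − Δ·S = 63.7959.
(0,0): S=142.0000. Δ = (V_up−V_dn)/(S_up−S_dn) = (6.9777−21.9298)/(181.7600−119.2800) = -0.2393. V = [p*·6.9777 + (1−p*)·21.9298]/1.14 = 10.2940. B = V − Δ·S = 44.2762.
Self-financing check: at every node Δ·S+B equals the discounted successor values.

(0,0): Delta=-0.2393 Bond=44.2762
(1,0): Delta=0.0000 Bond=21.9298
(1,1): Delta=-0.3126 Bond=63.7959
V0=10.2940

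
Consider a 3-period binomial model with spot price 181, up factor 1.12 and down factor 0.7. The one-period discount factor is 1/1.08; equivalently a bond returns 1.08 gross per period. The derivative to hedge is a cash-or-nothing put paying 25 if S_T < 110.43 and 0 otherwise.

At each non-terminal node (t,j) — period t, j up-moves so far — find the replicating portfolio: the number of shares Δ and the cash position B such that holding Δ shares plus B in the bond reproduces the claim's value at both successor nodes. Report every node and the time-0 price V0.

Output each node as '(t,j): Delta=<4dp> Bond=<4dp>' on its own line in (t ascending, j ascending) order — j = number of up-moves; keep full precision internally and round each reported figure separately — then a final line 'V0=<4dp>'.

(0,0): Delta=-0.0486 Bond=9.3004
(1,0): Delta=-0.3936 Bond=53.7538
(1,1): Delta=-0.0259 Bond=5.4434
(2,0): Delta=0.0000 Bond=23.1481
(2,1): Delta=-0.4195 Bond=61.7284
(2,2): Delta=0.0000 Bond=0.0000
V0=0.5057

Risk-neutral probability p* = (R−d)/(u−d) = (1.08−0.7)/(1.12−0.7) = 0.9048.
At expiry t=3: V(3,0)=25.0000, V(3,1)=25.0000, V(3,2)=0.0000, V(3,3)=0.0000
(2,0): S=88.6900. Δ = (V_up−V_dn)/(S_up−S_dn) = (25.0000−25.0000)/(99.3328−62.0830) = 0.0000. V = [p*·25.0000 + (1−p*)·25.0000]/1.08 = 23.1481. B = V − Δ·S = 23.1481.
(2,1): S=141.9040. Δ = (V_up−V_dn)/(S_up−S_dn) = (0.0000−25.0000)/(158.9325−99.3328) = -0.4195. V = [p*·0.0000 + (1−p*)·25.0000]/1.08 = 2.2046. B = V − Δ·S = 61.7284.
(2,2): S=227.0464. Δ = (V_up−V_dn)/(S_up−S_dn) = (0.0000−0.0000)/(254.2920−158.9325) = 0.0000. V = [p*·0.0000 + (1−p*)·0.0000]/1.08 = 0.0000. B = V − Δ·S = 0.0000.
(1,0): S=126.7000. Δ = (V_up−V_dn)/(S_up−S_dn) = (2.2046−23.1481)/(141.9040−88.6900) = -0.3936. V = [p*·2.2046 + (1−p*)·23.1481]/1.08 = 3.8882. B = V − Δ·S = 53.7538.
(1,1): S=202.7200. Δ = (V_up−V_dn)/(S_up−S_dn) = (0.0000−2.2046)/(227.0464−141.9040) = -0.0259. V = [p*·0.0000 + (1−p*)·2.2046]/1.08 = 0.1944. B = V − Δ·S = 5.4434.
(0,0): S=181.0000. Δ = (V_up−V_dn)/(S_up−S_dn) = (0.1944−3.8882)/(202.7200−126.7000) = -0.0486. V = [p*·0.1944 + (1−p*)·3.8882]/1.08 = 0.5057. B = V − Δ·S = 9.3004.
The time-0 hedge costs 0.5057, which is the no-arbitrage price.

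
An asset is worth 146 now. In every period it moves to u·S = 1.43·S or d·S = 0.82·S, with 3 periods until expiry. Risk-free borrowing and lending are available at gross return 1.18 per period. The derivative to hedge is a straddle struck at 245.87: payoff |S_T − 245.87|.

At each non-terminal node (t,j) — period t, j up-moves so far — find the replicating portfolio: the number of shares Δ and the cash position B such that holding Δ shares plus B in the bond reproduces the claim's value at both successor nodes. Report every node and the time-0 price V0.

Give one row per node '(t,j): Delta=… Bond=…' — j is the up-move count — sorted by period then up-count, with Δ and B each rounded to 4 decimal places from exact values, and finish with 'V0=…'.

The replicating-portfolio and risk-neutral prices coincide; use p* = (1.18−0.82)/(1.43−0.82) = 0.5902 for the latter.
Terminal payoffs: V(3,0)=165.3703, V(3,1)=105.4863, V(3,2)=1.0546, V(3,3)=181.0642
(2,0): S=98.1704. Δ = (V_up−V_dn)/(S_up−S_dn) = (105.4863−165.3703)/(140.3837−80.4997) = -1.0000. V = [p*·105.4863 + (1−p*)·165.3703]/1.18 = 110.1940. B = V − Δ·S = 208.3644.
(2,1): S=171.1996. Δ = (V_up−V_dn)/(S_up−S_dn) = (1.0546−105.4863)/(244.8154−140.3837) = -1.0000. V = [p*·1.0546 + (1−p*)·105.4863]/1.18 = 37.1648. B = V − Δ·S = 208.3644.
(2,2): S=298.5554. Δ = (V_up−V_dn)/(S_up−S_dn) = (181.0642−1.0546)/(426.9342−244.8154) = 0.9884. V = [p*·181.0642 + (1−p*)·1.0546]/1.18 = 90.9235. B = V − Δ·S = -204.1742.
(1,0): S=119.7200. Δ = (V_up−V_dn)/(S_up−S_dn) = (37.1648−110.1940)/(171.1996−98.1704) = -1.0000. V = [p*·37.1648 + (1−p*)·110.1940]/1.18 = 56.8600. B = V − Δ·S = 176.5800.
(1,1): S=208.7800. Δ = (V_up−V_dn)/(S_up−S_dn) = (90.9235−37.1648)/(298.5554−171.1996) = 0.4221. V = [p*·90.9235 + (1−p*)·37.1648]/1.18 = 58.3824. B = V − Δ·S = -29.7466.
(0,0): S=146.0000. Δ = (V_up−V_dn)/(S_up−S_dn) = (58.3824−56.8600)/(208.7800−119.7200) = 0.0171. V = [p*·58.3824 + (1−p*)·56.8600]/1.18 = 48.9479. B = V − Δ·S = 46.4521.
Root portfolio cost Δ·146+B reproduces V0=48.9479.

(0,0): Delta=0.0171 Bond=46.4521
(1,0): Delta=-1.0000 Bond=176.5800
(1,1): Delta=0.4221 Bond=-29.7466
(2,0): Delta=-1.0000 Bond=208.3644
(2,1): Delta=-1.0000 Bond=208.3644
(2,2): Delta=0.9884 Bond=-204.1742
V0=48.9479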